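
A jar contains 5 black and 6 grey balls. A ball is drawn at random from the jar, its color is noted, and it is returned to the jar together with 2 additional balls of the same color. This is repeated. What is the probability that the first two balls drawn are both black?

After a black draw the jar holds 7 black out of 13.
P = (5/11)·(7/13) = 35/143 ≈ 0.2448.

35/143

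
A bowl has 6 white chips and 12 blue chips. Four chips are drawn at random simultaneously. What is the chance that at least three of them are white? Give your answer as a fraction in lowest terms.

Sum the hypergeometric tail for j = 3,…,4 white chips.
Favorable = C(6,3)·C(12,1) + C(6,4)·C(12,0) = 255; total = C(18,4) = 3060.
P = 255/3060 = 1/12 ≈ 0.0833.

1/12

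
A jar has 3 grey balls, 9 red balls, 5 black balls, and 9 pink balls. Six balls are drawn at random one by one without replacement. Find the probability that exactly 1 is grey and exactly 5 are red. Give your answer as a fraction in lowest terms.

Unordered draws without replacement: count favorable combinations over C(26,6).
Favorable = C(3,1) · C(9,5) · C(5,0) · C(9,0) = 378; total = C(26,6) = 230230.
P = 378/230230 = 27/16445 ≈ 0.0016.

27/16445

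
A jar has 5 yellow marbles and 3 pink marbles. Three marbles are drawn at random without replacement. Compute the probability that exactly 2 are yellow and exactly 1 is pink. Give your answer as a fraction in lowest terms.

15/28

Unordered draws without replacement: count favorable combinations over C(8,3).
Favorable = C(5,2) · C(3,1) = 30; total = C(8,3) = 56.
P = 30/56 = 15/28 ≈ 0.5357.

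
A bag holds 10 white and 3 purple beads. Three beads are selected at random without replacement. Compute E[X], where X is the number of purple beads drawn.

By linearity of expectation, E[X] = Σ P(draw i is purple); by symmetry each draw (even without replacement) has P(purple) = 3/13.
E[X] = 3 · 3/13 = 9/13 ≈ 0.6923.

9/13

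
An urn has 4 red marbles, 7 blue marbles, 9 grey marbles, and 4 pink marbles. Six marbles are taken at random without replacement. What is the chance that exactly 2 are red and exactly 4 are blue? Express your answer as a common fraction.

Unordered draws without replacement: count favorable combinations over C(24,6).
Favorable = C(4,2) · C(7,4) · C(9,0) · C(4,0) = 210; total = C(24,6) = 134596.
P = 210/134596 = 15/9614 ≈ 0.0016.

15/9614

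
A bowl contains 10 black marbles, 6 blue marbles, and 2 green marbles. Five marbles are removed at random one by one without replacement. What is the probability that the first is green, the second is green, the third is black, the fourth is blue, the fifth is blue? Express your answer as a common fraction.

5/8568

Multiply the conditional probability of each draw in order, without replacement, so each draw removes one from its color and from the total.
P = (2/18) · (1/17) · (10/16) · (6/15) · (5/14) = 5/8568 ≈ 0.0006.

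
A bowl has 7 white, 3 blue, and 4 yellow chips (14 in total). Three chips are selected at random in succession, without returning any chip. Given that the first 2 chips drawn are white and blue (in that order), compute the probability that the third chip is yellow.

After removing 1 white, 1 blue, the bowl has 4 yellow out of 12 remaining.
P(third is yellow | given) = 4/12 = 1/3 ≈ 0.3333.

1/3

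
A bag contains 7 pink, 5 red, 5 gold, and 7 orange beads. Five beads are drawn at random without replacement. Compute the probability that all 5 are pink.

Unordered draws without replacement: count favorable combinations over C(24,5).
Favorable = C(7,5) · C(5,0) · C(5,0) · C(7,0) = 21; total = C(24,5) = 42504.
P = 21/42504 = 1/2024 ≈ 0.0005.

1/2024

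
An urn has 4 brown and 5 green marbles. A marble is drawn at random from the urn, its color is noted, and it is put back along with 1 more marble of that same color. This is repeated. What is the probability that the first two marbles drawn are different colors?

Either green then brown, or brown then green; after the first draw the total is 10.
P = (5/9)·(4/10) + (4/9)·(5/10) = 4/9 ≈ 0.4444.

4/9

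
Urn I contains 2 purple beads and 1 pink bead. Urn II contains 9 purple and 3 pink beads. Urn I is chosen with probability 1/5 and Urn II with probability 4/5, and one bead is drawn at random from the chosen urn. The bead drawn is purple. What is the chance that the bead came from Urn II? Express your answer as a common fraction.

P(purple | Urn I) = 2/3; P(purple | Urn II) = 3/4.
P(purple) = 1/5·2/3 + 4/5·3/4 = 11/15.
By Bayes' rule, P(Urn II | purple) = 3/5 / 11/15 = 9/11 ≈ 0.8182.

9/11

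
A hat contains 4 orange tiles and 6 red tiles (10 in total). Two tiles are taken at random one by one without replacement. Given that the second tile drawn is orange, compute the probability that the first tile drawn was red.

P(first=red and the second tile drawn is orange) = (6/10)·(4/9) = 4/15.
P(the second tile drawn is orange) = Σ over first color = 2/15 + 4/15 = 2/5.
By Bayes, P(first=red | the second tile drawn is orange) = 4/15 / 2/5 = 2/3 ≈ 0.6667.

2/3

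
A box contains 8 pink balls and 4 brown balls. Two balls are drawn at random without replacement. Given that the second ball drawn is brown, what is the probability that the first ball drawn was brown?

P(first=brown and the second ball drawn is brown) = (4/12)·(3/11) = 1/11.
P(the second ball drawn is brown) = Σ over first color = 8/33 + 1/11 = 1/3.
By Bayes, P(first=brown | the second ball drawn is brown) = 1/11 / 1/3 = 3/11 ≈ 0.2727.

3/11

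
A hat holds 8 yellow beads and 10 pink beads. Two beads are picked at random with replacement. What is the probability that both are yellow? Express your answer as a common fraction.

16/81

Multiply the conditional probability of each draw in order, with replacement (the composition resets each draw).
P = (8/18) · (8/18) = 16/81 ≈ 0.1975.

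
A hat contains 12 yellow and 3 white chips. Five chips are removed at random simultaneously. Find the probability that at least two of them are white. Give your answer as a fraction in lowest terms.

22/91

Sum the hypergeometric tail for j = 2,…,3 white chips.
Favorable = C(3,2)·C(12,3) + C(3,3)·C(12,2) = 726; total = C(15,5) = 3003.
P = 726/3003 = 22/91 ≈ 0.2418.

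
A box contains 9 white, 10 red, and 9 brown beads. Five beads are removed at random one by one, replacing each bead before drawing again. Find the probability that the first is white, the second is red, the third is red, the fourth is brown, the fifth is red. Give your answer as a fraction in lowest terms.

10125/2151296

Multiply the conditional probability of each draw in order, with replacement (the composition resets each draw).
P = (9/28) · (10/28) · (10/28) · (9/28) · (10/28) = 10125/2151296 ≈ 0.0047.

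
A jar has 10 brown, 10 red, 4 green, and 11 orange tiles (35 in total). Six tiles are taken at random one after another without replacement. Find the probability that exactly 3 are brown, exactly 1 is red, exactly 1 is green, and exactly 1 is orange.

Unordered draws without replacement: count favorable combinations over C(35,6).
Favorable = C(10,3) · C(10,1) · C(4,1) · C(11,1) = 52800; total = C(35,6) = 1623160.
P = 52800/1623160 = 120/3689 ≈ 0.0325.

120/3689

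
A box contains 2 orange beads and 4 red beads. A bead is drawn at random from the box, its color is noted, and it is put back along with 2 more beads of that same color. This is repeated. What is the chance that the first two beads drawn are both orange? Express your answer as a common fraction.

After a orange draw the box holds 4 orange out of 8.
P = (2/6)·(4/8) = 1/6 ≈ 0.1667.

1/6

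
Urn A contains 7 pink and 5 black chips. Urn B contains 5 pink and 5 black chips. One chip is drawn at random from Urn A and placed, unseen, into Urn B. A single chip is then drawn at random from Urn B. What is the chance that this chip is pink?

67/132

Condition on how many of the transferred chips are pink (from Urn A: 7 pink of 12; then Urn B has 11 total).
  0 pink: C(7,0)C(5,1)/C(12,1) = 5/12; then P = 5/11
  1 pink: C(7,1)C(5,0)/C(12,1) = 7/12; then P = 6/11
P(pink from Urn B) = 67/132 ≈ 0.5076.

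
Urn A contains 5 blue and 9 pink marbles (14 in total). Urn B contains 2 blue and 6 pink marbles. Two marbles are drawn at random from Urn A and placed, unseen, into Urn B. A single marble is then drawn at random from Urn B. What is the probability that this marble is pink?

Condition on how many of the transferred marbles are pink (from Urn A: 9 pink of 14; then Urn B has 10 total).
  0 pink: C(9,0)C(5,2)/C(14,2) = 10/91; then P = 6/10
  1 pink: C(9,1)C(5,1)/C(14,2) = 45/91; then P = 7/10
  2 pink: C(9,2)C(5,0)/C(14,2) = 36/91; then P = 8/10
P(pink from Urn B) = 51/70 ≈ 0.7286.

51/70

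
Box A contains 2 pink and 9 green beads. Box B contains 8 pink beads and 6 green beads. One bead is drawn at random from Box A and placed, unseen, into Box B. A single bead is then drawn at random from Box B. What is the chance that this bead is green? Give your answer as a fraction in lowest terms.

5/11

Condition on how many of the transferred beads are green (from Box A: 9 green of 11; then Box B has 15 total).
  0 green: C(9,0)C(2,1)/C(11,1) = 2/11; then P = 6/15
  1 green: C(9,1)C(2,0)/C(11,1) = 9/11; then P = 7/15
P(green from Box B) = 5/11 ≈ 0.4545.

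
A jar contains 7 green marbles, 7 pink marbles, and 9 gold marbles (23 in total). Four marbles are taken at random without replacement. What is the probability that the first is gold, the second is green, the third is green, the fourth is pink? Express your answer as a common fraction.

63/5060

Multiply the conditional probability of each draw in order, without replacement, so each draw removes one from its color and from the total.
P = (9/23) · (7/22) · (6/21) · (7/20) = 63/5060 ≈ 0.0125.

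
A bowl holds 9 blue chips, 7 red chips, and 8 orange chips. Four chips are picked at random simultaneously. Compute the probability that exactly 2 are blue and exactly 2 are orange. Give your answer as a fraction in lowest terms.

Unordered draws without replacement: count favorable combinations over C(24,4).
Favorable = C(9,2) · C(7,0) · C(8,2) = 1008; total = C(24,4) = 10626.
P = 1008/10626 = 24/253 ≈ 0.0949.

24/253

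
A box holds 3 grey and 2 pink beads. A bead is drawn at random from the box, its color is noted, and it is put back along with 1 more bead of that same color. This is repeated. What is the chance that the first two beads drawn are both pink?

After a pink draw the box holds 3 pink out of 6.
P = (2/5)·(3/6) = 1/5 ≈ 0.2000.

1/5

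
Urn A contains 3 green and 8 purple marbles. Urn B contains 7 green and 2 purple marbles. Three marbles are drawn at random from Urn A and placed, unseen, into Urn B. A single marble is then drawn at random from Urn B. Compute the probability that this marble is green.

Condition on how many of the transferred marbles are green (from Urn A: 3 green of 11; then Urn B has 12 total).
  0 green: C(3,0)C(8,3)/C(11,3) = 56/165; then P = 7/12
  1 green: C(3,1)C(8,2)/C(11,3) = 28/55; then P = 8/12
  2 green: C(3,2)C(8,1)/C(11,3) = 8/55; then P = 9/12
  3 green: C(3,3)C(8,0)/C(11,3) = 1/165; then P = 10/12
P(green from Urn B) = 43/66 ≈ 0.6515.

43/66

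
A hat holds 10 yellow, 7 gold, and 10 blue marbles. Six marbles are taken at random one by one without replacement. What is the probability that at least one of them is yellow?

10909/11385

Use the complement: P(at least one yellow) = 1 − P(no yellow).
P(none) = C(17,6)/C(27,6) = 12376/296010.
So P = 1 − 12376/296010 = 10909/11385 ≈ 0.9582.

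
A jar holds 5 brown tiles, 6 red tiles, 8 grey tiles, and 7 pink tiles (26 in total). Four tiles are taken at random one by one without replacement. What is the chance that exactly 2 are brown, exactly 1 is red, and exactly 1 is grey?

Unordered draws without replacement: count favorable combinations over C(26,4).
Favorable = C(5,2) · C(6,1) · C(8,1) · C(7,0) = 480; total = C(26,4) = 14950.
P = 480/14950 = 48/1495 ≈ 0.0321.

48/1495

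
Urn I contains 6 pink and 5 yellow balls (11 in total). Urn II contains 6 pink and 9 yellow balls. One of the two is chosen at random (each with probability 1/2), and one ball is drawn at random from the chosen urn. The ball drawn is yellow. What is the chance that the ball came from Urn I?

P(yellow | Urn I) = 5/11; P(yellow | Urn II) = 3/5.
P(yellow) = 1/2·5/11 + 1/2·3/5 = 29/55.
By Bayes' rule, P(Urn I | yellow) = 5/22 / 29/55 = 25/58 ≈ 0.4310.

25/58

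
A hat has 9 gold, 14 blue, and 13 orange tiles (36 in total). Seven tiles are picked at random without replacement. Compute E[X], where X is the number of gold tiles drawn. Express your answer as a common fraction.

7/4

By linearity of expectation, E[X] = Σ P(draw i is gold); by symmetry each draw (even without replacement) has P(gold) = 9/36.
E[X] = 7 · 9/36 = 7/4 ≈ 1.7500.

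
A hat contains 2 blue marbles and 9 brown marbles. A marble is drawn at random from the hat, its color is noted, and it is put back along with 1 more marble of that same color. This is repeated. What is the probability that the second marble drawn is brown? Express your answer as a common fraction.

Condition on the first draw. If first is brown (prob 9/11), second-brown has prob (10)/(12); if not (prob 2/11), it has prob 9/(12).
P = (9/11)·(10/12) + (2/11)·(9/12) = 9/11 ≈ 0.8182.

9/11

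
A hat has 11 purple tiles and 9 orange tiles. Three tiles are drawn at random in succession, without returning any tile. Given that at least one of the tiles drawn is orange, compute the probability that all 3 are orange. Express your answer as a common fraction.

28/325

P(all 3 orange) = C(9,3)/C(20,3) = 7/95; P(at least one orange) = 1 − C(11,3)/C(20,3) = 65/76.
Since 'all 3 orange' ⊆ 'at least one orange', P(all 3 | at least one) = 7/95 / 65/76 = 28/325 ≈ 0.0862.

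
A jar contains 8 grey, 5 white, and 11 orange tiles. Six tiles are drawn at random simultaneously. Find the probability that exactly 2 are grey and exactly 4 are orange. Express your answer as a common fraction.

Unordered draws without replacement: count favorable combinations over C(24,6).
Favorable = C(8,2) · C(5,0) · C(11,4) = 9240; total = C(24,6) = 134596.
P = 9240/134596 = 30/437 ≈ 0.0686.

30/437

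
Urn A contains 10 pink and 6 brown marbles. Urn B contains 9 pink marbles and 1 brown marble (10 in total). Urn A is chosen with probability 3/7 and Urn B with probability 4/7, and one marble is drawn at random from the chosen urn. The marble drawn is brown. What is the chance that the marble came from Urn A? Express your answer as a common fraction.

P(brown | Urn A) = 3/8; P(brown | Urn B) = 1/10.
P(brown) = 3/7·3/8 + 4/7·1/10 = 61/280.
By Bayes' rule, P(Urn A | brown) = 9/56 / 61/280 = 45/61 ≈ 0.7377.

45/61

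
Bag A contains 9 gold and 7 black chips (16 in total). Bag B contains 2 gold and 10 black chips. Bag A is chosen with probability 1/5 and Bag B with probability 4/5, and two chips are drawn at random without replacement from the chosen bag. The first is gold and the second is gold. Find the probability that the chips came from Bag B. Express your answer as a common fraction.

P(E | Bag A) = 3/10; P(E | Bag B) = 1/66.
P(E) = 1/5·3/10 + 4/5·1/66 = 119/1650.
By Bayes' rule, P(Bag B | E) = 2/165 / 119/1650 = 20/119 ≈ 0.1681.

20/119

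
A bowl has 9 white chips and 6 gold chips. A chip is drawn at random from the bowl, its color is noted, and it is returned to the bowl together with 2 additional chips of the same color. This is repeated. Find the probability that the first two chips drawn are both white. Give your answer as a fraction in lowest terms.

After a white draw the bowl holds 11 white out of 17.
P = (9/15)·(11/17) = 33/85 ≈ 0.3882.

33/85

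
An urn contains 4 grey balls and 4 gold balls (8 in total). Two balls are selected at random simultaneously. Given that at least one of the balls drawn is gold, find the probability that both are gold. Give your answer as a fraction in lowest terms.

P(both gold) = C(4,2)/C(8,2) = 3/14; P(at least one gold) = 1 − C(4,2)/C(8,2) = 11/14.
Since 'both gold' ⊆ 'at least one gold', P(both | at least one) = 3/14 / 11/14 = 3/11 ≈ 0.2727.

3/11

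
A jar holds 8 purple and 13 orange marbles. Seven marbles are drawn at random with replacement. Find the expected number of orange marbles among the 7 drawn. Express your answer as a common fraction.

By linearity of expectation, E[X] = Σ P(draw i is orange); each independent draw has P(orange) = 13/21.
E[X] = 7 · 13/21 = 13/3 ≈ 4.3333.

13/3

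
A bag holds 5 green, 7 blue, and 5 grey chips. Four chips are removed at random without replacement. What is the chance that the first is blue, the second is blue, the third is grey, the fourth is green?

5/272

Multiply the conditional probability of each draw in order, without replacement, so each draw removes one from its color and from the total.
P = (7/17) · (6/16) · (5/15) · (5/14) = 5/272 ≈ 0.0184.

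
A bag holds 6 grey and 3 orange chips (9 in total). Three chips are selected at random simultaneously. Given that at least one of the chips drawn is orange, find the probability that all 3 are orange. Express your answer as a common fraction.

P(all 3 orange) = C(3,3)/C(9,3) = 1/84; P(at least one orange) = 1 − C(6,3)/C(9,3) = 16/21.
Since 'all 3 orange' ⊆ 'at least one orange', P(all 3 | at least one) = 1/84 / 16/21 = 1/64 ≈ 0.0156.

1/64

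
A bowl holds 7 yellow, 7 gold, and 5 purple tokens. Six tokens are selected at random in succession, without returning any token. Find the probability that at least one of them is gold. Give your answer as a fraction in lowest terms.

Use the complement: P(at least one gold) = 1 − P(no gold).
P(none) = C(12,6)/C(19,6) = 924/27132.
So P = 1 − 924/27132 = 312/323 ≈ 0.9659.

312/323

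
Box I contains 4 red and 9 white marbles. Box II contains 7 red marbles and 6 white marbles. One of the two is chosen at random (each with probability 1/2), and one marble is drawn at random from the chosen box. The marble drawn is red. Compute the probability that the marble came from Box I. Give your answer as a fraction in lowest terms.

4/11

P(red | Box I) = 4/13; P(red | Box II) = 7/13.
P(red) = 1/2·4/13 + 1/2·7/13 = 11/26.
By Bayes' rule, P(Box I | red) = 2/13 / 11/26 = 4/11 ≈ 0.3636.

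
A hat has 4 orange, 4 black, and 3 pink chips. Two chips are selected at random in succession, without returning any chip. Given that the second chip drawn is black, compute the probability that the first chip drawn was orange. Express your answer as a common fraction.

2/5

P(first=orange and the second chip drawn is black) = (4/11)·(4/10) = 8/55.
P(the second chip drawn is black) = Σ over first color = 8/55 + 6/55 + 6/55 = 4/11.
By Bayes, P(first=orange | the second chip drawn is black) = 8/55 / 4/11 = 2/5 ≈ 0.4000.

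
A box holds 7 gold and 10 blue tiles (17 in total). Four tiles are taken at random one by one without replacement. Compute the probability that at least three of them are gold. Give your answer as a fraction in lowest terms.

11/68

Sum the hypergeometric tail for j = 3,…,4 gold tiles.
Favorable = C(7,3)·C(10,1) + C(7,4)·C(10,0) = 385; total = C(17,4) = 2380.
P = 385/2380 = 11/68 ≈ 0.1618.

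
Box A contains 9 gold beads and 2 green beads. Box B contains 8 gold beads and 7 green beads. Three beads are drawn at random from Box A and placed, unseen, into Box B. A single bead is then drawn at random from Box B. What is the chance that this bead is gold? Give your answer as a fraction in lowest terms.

Condition on how many of the transferred beads are gold (from Box A: 9 gold of 11; then Box B has 18 total).
  1 gold: C(9,1)C(2,2)/C(11,3) = 3/55; then P = 9/18
  2 gold: C(9,2)C(2,1)/C(11,3) = 24/55; then P = 10/18
  3 gold: C(9,3)C(2,0)/C(11,3) = 28/55; then P = 11/18
P(gold from Box B) = 115/198 ≈ 0.5808.

115/198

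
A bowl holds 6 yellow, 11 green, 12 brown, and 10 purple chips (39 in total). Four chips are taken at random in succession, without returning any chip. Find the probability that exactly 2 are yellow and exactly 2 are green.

Unordered draws without replacement: count favorable combinations over C(39,4).
Favorable = C(6,2) · C(11,2) · C(12,0) · C(10,0) = 825; total = C(39,4) = 82251.
P = 825/82251 = 275/27417 ≈ 0.0100.

275/27417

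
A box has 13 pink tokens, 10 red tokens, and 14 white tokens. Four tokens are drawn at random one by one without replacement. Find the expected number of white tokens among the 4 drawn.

56/37

By linearity of expectation, E[X] = Σ P(draw i is white); by symmetry each draw (even without replacement) has P(white) = 14/37.
E[X] = 4 · 14/37 = 56/37 ≈ 1.5135.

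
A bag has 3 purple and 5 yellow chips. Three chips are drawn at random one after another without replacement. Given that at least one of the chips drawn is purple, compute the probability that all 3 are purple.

1/46

P(all 3 purple) = C(3,3)/C(8,3) = 1/56; P(at least one purple) = 1 − C(5,3)/C(8,3) = 23/28.
Since 'all 3 purple' ⊆ 'at least one purple', P(all 3 | at least one) = 1/56 / 23/28 = 1/46 ≈ 0.0217.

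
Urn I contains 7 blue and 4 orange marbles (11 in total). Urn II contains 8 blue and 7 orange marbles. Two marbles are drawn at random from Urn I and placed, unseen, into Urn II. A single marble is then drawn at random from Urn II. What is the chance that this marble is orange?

Condition on how many of the transferred marbles are orange (from Urn I: 4 orange of 11; then Urn II has 17 total).
  0 orange: C(4,0)C(7,2)/C(11,2) = 21/55; then P = 7/17
  1 orange: C(4,1)C(7,1)/C(11,2) = 28/55; then P = 8/17
  2 orange: C(4,2)C(7,0)/C(11,2) = 6/55; then P = 9/17
P(orange from Urn II) = 5/11 ≈ 0.4545.

5/11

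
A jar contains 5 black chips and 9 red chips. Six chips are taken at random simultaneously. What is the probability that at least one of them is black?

Use the complement: P(at least one black) = 1 − P(no black).
P(none) = C(9,6)/C(14,6) = 84/3003.
So P = 1 − 84/3003 = 139/143 ≈ 0.9720.

139/143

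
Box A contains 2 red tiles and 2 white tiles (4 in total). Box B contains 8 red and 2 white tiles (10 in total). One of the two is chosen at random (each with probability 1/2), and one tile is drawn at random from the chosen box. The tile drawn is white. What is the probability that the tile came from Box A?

P(white | Box A) = 1/2; P(white | Box B) = 1/5.
P(white) = 1/2·1/2 + 1/2·1/5 = 7/20.
By Bayes' rule, P(Box A | white) = 1/4 / 7/20 = 5/7 ≈ 0.7143.

5/7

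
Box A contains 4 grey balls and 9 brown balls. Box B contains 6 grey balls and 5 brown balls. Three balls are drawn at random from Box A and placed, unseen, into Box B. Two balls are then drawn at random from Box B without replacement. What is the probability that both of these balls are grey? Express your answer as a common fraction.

270/1183

Condition on how many of the transferred balls are grey (from Box A: 4 grey of 13; then Box B has 14 total).
  0 grey: C(4,0)C(9,3)/C(13,3) = 42/143; then P = C(6,2)/C(14,2) = 15/91
  1 grey: C(4,1)C(9,2)/C(13,3) = 72/143; then P = C(7,2)/C(14,2) = 3/13
  2 grey: C(4,2)C(9,1)/C(13,3) = 27/143; then P = C(8,2)/C(14,2) = 4/13
  3 grey: C(4,3)C(9,0)/C(13,3) = 2/143; then P = C(9,2)/C(14,2) = 36/91
P(both grey) = 270/1183 ≈ 0.2282.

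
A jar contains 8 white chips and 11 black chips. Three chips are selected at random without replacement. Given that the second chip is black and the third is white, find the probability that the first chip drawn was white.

P(first=white and the second chip is black and the third is white) = (8/19)·(11/18)·(7/17) = 308/2907.
P(E) = Σ over first color = 308/2907 + 440/2907 = 44/171.
By Bayes, P(first=white | E) = 308/2907 / 44/171 = 7/17 ≈ 0.4118.

7/17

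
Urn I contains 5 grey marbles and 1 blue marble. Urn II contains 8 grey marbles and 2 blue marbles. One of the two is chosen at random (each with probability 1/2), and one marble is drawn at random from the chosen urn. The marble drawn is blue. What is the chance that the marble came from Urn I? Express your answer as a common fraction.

5/11

P(blue | Urn I) = 1/6; P(blue | Urn II) = 1/5.
P(blue) = 1/2·1/6 + 1/2·1/5 = 11/60.
By Bayes' rule, P(Urn I | blue) = 1/12 / 11/60 = 5/11 ≈ 0.4545.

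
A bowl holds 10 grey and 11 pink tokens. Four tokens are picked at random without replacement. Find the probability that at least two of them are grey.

89/133

Sum the hypergeometric tail for j = 2,…,4 grey tokens.
Favorable = C(10,2)·C(11,2) + C(10,3)·C(11,1) + C(10,4)·C(11,0) = 4005; total = C(21,4) = 5985.
P = 4005/5985 = 89/133 ≈ 0.6692.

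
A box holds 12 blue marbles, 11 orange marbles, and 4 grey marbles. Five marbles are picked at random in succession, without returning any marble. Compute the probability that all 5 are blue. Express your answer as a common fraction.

Unordered draws without replacement: count favorable combinations over C(27,5).
Favorable = C(12,5) · C(11,0) · C(4,0) = 792; total = C(27,5) = 80730.
P = 792/80730 = 44/4485 ≈ 0.0098.

44/4485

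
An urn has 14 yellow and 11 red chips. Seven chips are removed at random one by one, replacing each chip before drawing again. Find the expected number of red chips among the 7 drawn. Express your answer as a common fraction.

77/25

By linearity of expectation, E[X] = Σ P(draw i is red); each independent draw has P(red) = 11/25.
E[X] = 7 · 11/25 = 77/25 ≈ 3.0800.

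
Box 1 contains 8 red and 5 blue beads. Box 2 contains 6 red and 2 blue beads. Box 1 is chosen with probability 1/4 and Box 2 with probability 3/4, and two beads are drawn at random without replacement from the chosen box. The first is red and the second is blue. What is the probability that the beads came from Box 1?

140/491

P(E | Box 1) = 10/39; P(E | Box 2) = 3/14.
P(E) = 1/4·10/39 + 3/4·3/14 = 491/2184.
By Bayes' rule, P(Box 1 | E) = 5/78 / 491/2184 = 140/491 ≈ 0.2851.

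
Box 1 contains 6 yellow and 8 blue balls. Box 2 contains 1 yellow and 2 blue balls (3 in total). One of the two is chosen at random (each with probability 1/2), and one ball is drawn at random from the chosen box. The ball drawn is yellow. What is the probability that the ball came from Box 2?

P(yellow | Box 1) = 3/7; P(yellow | Box 2) = 1/3.
P(yellow) = 1/2·3/7 + 1/2·1/3 = 8/21.
By Bayes' rule, P(Box 2 | yellow) = 1/6 / 8/21 = 7/16 ≈ 0.4375.

7/16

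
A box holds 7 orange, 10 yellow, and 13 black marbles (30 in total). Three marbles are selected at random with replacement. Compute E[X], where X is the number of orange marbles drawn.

7/10

By linearity of expectation, E[X] = Σ P(draw i is orange); each independent draw has P(orange) = 7/30.
E[X] = 3 · 7/30 = 7/10 ≈ 0.7000.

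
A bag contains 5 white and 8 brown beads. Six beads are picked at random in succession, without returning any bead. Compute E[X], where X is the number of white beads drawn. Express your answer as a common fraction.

30/13

By linearity of expectation, E[X] = Σ P(draw i is white); by symmetry each draw (even without replacement) has P(white) = 5/13.
E[X] = 6 · 5/13 = 30/13 ≈ 2.3077.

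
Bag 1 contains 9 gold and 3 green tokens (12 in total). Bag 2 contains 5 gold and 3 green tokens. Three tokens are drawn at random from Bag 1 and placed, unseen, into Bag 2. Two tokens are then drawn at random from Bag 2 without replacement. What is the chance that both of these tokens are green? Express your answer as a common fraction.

Condition on how many of the transferred tokens are green (from Bag 1: 3 green of 12; then Bag 2 has 11 total).
  0 green: C(3,0)C(9,3)/C(12,3) = 21/55; then P = C(3,2)/C(11,2) = 3/55
  1 green: C(3,1)C(9,2)/C(12,3) = 27/55; then P = C(4,2)/C(11,2) = 6/55
  2 green: C(3,2)C(9,1)/C(12,3) = 27/220; then P = C(5,2)/C(11,2) = 2/11
  3 green: C(3,3)C(9,0)/C(12,3) = 1/220; then P = C(6,2)/C(11,2) = 3/11
P(both green) = 237/2420 ≈ 0.0979.

237/2420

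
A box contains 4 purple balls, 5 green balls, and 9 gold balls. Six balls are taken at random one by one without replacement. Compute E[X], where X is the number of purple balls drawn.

4/3

By linearity of expectation, E[X] = Σ P(draw i is purple); by symmetry each draw (even without replacement) has P(purple) = 4/18.
E[X] = 6 · 4/18 = 4/3 ≈ 1.3333.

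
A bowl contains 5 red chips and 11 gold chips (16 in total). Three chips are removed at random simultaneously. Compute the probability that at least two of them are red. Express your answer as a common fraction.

3/14

Sum the hypergeometric tail for j = 2,…,3 red chips.
Favorable = C(5,2)·C(11,1) + C(5,3)·C(11,0) = 120; total = C(16,3) = 560.
P = 120/560 = 3/14 ≈ 0.2143.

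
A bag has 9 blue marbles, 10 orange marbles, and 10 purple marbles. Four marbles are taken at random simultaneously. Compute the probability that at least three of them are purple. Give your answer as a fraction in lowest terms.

830/7917

Sum the hypergeometric tail for j = 3,…,4 purple marbles.
Favorable = C(10,3)·C(19,1) + C(10,4)·C(19,0) = 2490; total = C(29,4) = 23751.
P = 2490/23751 = 830/7917 ≈ 0.1048.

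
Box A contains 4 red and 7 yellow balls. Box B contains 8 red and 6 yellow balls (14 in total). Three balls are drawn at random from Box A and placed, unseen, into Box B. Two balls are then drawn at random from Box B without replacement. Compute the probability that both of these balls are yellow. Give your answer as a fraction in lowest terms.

69/340

Condition on how many of the transferred balls are yellow (from Box A: 7 yellow of 11; then Box B has 17 total).
  0 yellow: C(7,0)C(4,3)/C(11,3) = 4/165; then P = C(6,2)/C(17,2) = 15/136
  1 yellow: C(7,1)C(4,2)/C(11,3) = 14/55; then P = C(7,2)/C(17,2) = 21/136
  2 yellow: C(7,2)C(4,1)/C(11,3) = 28/55; then P = C(8,2)/C(17,2) = 7/34
  3 yellow: C(7,3)C(4,0)/C(11,3) = 7/33; then P = C(9,2)/C(17,2) = 9/34
P(both yellow) = 69/340 ≈ 0.2029.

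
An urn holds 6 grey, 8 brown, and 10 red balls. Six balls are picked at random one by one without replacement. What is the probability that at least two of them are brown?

3273/4807

Sum the hypergeometric tail for j = 2,…,6 brown balls.
Favorable = C(8,2)·C(16,4) + C(8,3)·C(16,3) + C(8,4)·C(16,2) + C(8,5)·C(16,1) + C(8,6)·C(16,0) = 91644; total = C(24,6) = 134596.
P = 91644/134596 = 3273/4807 ≈ 0.6809.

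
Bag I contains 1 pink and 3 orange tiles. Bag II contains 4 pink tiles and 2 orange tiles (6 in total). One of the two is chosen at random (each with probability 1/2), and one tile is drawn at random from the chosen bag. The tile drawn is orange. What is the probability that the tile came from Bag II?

4/13

P(orange | Bag I) = 3/4; P(orange | Bag II) = 1/3.
P(orange) = 1/2·3/4 + 1/2·1/3 = 13/24.
By Bayes' rule, P(Bag II | orange) = 1/6 / 13/24 = 4/13 ≈ 0.3077.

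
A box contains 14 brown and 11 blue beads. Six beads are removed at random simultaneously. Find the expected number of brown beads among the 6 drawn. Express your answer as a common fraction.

84/25

By linearity of expectation, E[X] = Σ P(draw i is brown); by symmetry each draw (even without replacement) has P(brown) = 14/25.
E[X] = 6 · 14/25 = 84/25 ≈ 3.3600.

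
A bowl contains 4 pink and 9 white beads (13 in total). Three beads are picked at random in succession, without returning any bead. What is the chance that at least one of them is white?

Use the complement: P(at least one white) = 1 − P(no white).
P(none) = C(4,3)/C(13,3) = 4/286.
So P = 1 − 4/286 = 141/143 ≈ 0.9860.

141/143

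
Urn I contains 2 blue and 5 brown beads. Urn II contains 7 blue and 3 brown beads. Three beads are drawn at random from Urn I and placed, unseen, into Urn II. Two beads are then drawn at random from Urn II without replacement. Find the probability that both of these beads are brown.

38/273

Condition on how many of the transferred beads are brown (from Urn I: 5 brown of 7; then Urn II has 13 total).
  1 brown: C(5,1)C(2,2)/C(7,3) = 1/7; then P = C(4,2)/C(13,2) = 1/13
  2 brown: C(5,2)C(2,1)/C(7,3) = 4/7; then P = C(5,2)/C(13,2) = 5/39
  3 brown: C(5,3)C(2,0)/C(7,3) = 2/7; then P = C(6,2)/C(13,2) = 5/26
P(both brown) = 38/273 ≈ 0.1392.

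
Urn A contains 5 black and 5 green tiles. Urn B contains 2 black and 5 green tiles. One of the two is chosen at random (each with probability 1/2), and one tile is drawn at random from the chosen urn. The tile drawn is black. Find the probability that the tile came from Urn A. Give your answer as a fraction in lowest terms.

7/11

P(black | Urn A) = 1/2; P(black | Urn B) = 2/7.
P(black) = 1/2·1/2 + 1/2·2/7 = 11/28.
By Bayes' rule, P(Urn A | black) = 1/4 / 11/28 = 7/11 ≈ 0.6364.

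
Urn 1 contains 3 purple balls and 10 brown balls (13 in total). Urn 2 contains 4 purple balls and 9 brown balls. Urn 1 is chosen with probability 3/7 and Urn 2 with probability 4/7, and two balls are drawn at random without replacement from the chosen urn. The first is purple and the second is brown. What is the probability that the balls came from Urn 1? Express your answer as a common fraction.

5/13

P(E | Urn 1) = 5/26; P(E | Urn 2) = 3/13.
P(E) = 3/7·5/26 + 4/7·3/13 = 3/14.
By Bayes' rule, P(Urn 1 | E) = 15/182 / 3/14 = 5/13 ≈ 0.3846.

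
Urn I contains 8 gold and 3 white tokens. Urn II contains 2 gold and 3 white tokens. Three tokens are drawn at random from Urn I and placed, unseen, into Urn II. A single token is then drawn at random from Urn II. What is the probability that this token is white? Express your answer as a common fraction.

21/44

Condition on how many of the transferred tokens are white (from Urn I: 3 white of 11; then Urn II has 8 total).
  0 white: C(3,0)C(8,3)/C(11,3) = 56/165; then P = 3/8
  1 white: C(3,1)C(8,2)/C(11,3) = 28/55; then P = 4/8
  2 white: C(3,2)C(8,1)/C(11,3) = 8/55; then P = 5/8
  3 white: C(3,3)C(8,0)/C(11,3) = 1/165; then P = 6/8
P(white from Urn II) = 21/44 ≈ 0.4773.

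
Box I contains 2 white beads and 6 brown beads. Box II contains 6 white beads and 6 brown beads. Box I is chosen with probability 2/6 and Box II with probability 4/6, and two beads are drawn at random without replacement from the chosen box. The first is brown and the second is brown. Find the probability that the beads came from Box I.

33/61

P(E | Box I) = 15/28; P(E | Box II) = 5/22.
P(E) = 1/3·15/28 + 2/3·5/22 = 305/924.
By Bayes' rule, P(Box I | E) = 5/28 / 305/924 = 33/61 ≈ 0.5410.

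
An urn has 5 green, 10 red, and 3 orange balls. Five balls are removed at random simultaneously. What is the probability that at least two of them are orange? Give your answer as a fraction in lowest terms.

Sum the hypergeometric tail for j = 2,…,3 orange balls.
Favorable = C(3,2)·C(15,3) + C(3,3)·C(15,2) = 1470; total = C(18,5) = 8568.
P = 1470/8568 = 35/204 ≈ 0.1716.

35/204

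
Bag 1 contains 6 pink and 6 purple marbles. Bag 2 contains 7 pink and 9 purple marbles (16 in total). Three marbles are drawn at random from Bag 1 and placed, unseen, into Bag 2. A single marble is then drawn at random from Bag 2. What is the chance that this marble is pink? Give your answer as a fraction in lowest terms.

Condition on how many of the transferred marbles are pink (from Bag 1: 6 pink of 12; then Bag 2 has 19 total).
  0 pink: C(6,0)C(6,3)/C(12,3) = 1/11; then P = 7/19
  1 pink: C(6,1)C(6,2)/C(12,3) = 9/22; then P = 8/19
  2 pink: C(6,2)C(6,1)/C(12,3) = 9/22; then P = 9/19
  3 pink: C(6,3)C(6,0)/C(12,3) = 1/11; then P = 10/19
P(pink from Bag 2) = 17/38 ≈ 0.4474.

17/38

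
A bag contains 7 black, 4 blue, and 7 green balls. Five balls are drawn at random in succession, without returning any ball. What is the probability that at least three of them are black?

37/136

Sum the hypergeometric tail for j = 3,…,5 black balls.
Favorable = C(7,3)·C(11,2) + C(7,4)·C(11,1) + C(7,5)·C(11,0) = 2331; total = C(18,5) = 8568.
P = 2331/8568 = 37/136 ≈ 0.2721.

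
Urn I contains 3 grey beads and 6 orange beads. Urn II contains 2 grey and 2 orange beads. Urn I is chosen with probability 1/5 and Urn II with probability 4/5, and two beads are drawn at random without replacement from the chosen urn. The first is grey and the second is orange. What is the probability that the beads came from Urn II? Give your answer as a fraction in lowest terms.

16/19

P(E | Urn I) = 1/4; P(E | Urn II) = 1/3.
P(E) = 1/5·1/4 + 4/5·1/3 = 19/60.
By Bayes' rule, P(Urn II | E) = 4/15 / 19/60 = 16/19 ≈ 0.8421.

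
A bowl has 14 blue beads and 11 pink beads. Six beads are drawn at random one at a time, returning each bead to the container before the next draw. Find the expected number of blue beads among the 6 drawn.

84/25

By linearity of expectation, E[X] = Σ P(draw i is blue); each independent draw has P(blue) = 14/25.
E[X] = 6 · 14/25 = 84/25 ≈ 3.3600.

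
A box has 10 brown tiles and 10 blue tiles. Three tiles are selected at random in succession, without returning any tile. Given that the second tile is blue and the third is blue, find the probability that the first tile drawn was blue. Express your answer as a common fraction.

P(first=blue and the second tile is blue and the third is blue) = (10/20)·(9/19)·(8/18) = 2/19.
P(E) = Σ over first color = 5/38 + 2/19 = 9/38.
By Bayes, P(first=blue | E) = 2/19 / 9/38 = 4/9 ≈ 0.4444.

4/9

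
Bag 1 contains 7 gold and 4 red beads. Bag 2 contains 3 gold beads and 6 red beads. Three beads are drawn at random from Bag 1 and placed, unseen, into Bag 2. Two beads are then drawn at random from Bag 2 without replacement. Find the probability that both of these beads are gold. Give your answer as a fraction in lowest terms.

181/1210

Condition on how many of the transferred beads are gold (from Bag 1: 7 gold of 11; then Bag 2 has 12 total).
  0 gold: C(7,0)C(4,3)/C(11,3) = 4/165; then P = C(3,2)/C(12,2) = 1/22
  1 gold: C(7,1)C(4,2)/C(11,3) = 14/55; then P = C(4,2)/C(12,2) = 1/11
  2 gold: C(7,2)C(4,1)/C(11,3) = 28/55; then P = C(5,2)/C(12,2) = 5/33
  3 gold: C(7,3)C(4,0)/C(11,3) = 7/33; then P = C(6,2)/C(12,2) = 5/22
P(both gold) = 181/1210 ≈ 0.1496.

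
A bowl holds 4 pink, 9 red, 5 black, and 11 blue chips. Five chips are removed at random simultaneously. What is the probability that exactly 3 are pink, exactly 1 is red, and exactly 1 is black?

Unordered draws without replacement: count favorable combinations over C(29,5).
Favorable = C(4,3) · C(9,1) · C(5,1) · C(11,0) = 180; total = C(29,5) = 118755.
P = 180/118755 = 4/2639 ≈ 0.0015.

4/2639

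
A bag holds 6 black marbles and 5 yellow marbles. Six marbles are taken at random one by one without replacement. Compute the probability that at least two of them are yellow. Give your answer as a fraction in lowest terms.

Sum the hypergeometric tail for j = 2,…,5 yellow marbles.
Favorable = C(5,2)·C(6,4) + C(5,3)·C(6,3) + C(5,4)·C(6,2) + C(5,5)·C(6,1) = 431; total = C(11,6) = 462.
P = 431/462 = 431/462 ≈ 0.9329.

431/462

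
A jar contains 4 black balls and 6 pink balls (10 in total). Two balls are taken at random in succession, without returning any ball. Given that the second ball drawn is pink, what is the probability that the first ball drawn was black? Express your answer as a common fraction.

P(first=black and the second ball drawn is pink) = (4/10)·(6/9) = 4/15.
P(the second ball drawn is pink) = Σ over first color = 4/15 + 1/3 = 3/5.
By Bayes, P(first=black | the second ball drawn is pink) = 4/15 / 3/5 = 4/9 ≈ 0.4444.

4/9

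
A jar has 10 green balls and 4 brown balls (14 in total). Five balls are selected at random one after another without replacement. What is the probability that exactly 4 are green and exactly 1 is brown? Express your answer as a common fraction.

60/143

Unordered draws without replacement: count favorable combinations over C(14,5).
Favorable = C(10,4) · C(4,1) = 840; total = C(14,5) = 2002.
P = 840/2002 = 60/143 ≈ 0.4196.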